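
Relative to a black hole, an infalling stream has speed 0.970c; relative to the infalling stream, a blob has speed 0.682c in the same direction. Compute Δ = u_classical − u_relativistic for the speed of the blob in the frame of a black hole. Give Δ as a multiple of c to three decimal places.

Δ = 0.658c

Galilean: u_cl = 0.682 + 0.970 = 1.6520.
Relativistic: u_rel = (0.682 + 0.970) / (1 + 0.682·0.970) = 1.6520/1.6615 = 0.9943.
Δ = 1.6520 − 0.9943 = 0.6577.
(The classical prediction exceeds c; the relativistic result does not.)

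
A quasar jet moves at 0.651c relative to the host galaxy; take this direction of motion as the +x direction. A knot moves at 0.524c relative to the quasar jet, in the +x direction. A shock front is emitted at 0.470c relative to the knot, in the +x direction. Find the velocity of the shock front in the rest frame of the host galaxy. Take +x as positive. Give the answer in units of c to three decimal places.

Apply u = (u' + v)/(1 + u'v/c²) successively, working outward toward the host galaxy.
Start: velocity of the quasar jet relative to the host galaxy = 0.6510c.
Compose with the knot (u' = 0.524 in the quasar jet frame): u_1 = (0.524 + 0.651) / (1 + 0.524·0.651) = 1.1750/1.3411 = 0.8761.
Compose with the shock front (u' = 0.470 in the knot frame): u_2 = (0.470 + 0.876) / (1 + 0.470·0.876) = 1.3461/1.4118 = 0.9535.

0.953c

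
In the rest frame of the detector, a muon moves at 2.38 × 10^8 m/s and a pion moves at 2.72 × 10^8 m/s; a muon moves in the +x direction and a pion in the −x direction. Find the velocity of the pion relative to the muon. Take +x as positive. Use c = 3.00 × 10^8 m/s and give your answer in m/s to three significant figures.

β_A = 0.793, β_B = -0.907 (dividing each by c = 3.00 × 10^8 m/s).
Transform to A's frame with the inverse velocity-addition law: u' = (u − v)/(1 − uv/c²), taking u = β_B and v = β_A.
u' = (-0.907 − 0.793) / (1 − (0.793)(-0.907)) = -1.7000/1.7193 = -0.9888.
u' = -0.9888 × 3.00 × 10^8 m/s.

-2.97 × 10^8 m/s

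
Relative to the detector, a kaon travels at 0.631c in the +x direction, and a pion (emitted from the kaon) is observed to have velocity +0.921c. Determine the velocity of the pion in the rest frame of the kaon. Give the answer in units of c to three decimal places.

+0.692c

Invert the composition law: u' = (u − v)/(1 − uv/c²).
u' = (0.921 − 0.631) / (1 − (0.921)(0.631)) = 0.2900/0.4188 = 0.6924.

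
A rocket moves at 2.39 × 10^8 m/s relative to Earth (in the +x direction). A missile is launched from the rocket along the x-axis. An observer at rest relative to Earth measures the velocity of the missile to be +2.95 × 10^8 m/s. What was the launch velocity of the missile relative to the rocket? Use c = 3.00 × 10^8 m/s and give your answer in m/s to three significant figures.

v = 0.797c, u = 0.983c.
Invert the composition law: u' = (u − v)/(1 − uv/c²).
u' = (0.983 − 0.797) / (1 − (0.983)(0.797)) = 0.1867/0.2166 = 0.8618.
u' = 0.8618 × 3.00 × 10^8 m/s.

+2.59 × 10^8 m/s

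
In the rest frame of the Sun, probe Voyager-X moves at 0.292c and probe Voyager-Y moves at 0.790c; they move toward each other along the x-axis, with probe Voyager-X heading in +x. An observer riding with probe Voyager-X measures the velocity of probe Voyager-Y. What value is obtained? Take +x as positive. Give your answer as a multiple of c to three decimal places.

β_A = 0.292, β_B = -0.790.
Transform to A's frame with the inverse velocity-addition law: u' = (u − v)/(1 − uv/c²), taking u = β_B and v = β_A.
u' = (-0.790 − 0.292) / (1 − (0.292)(-0.790)) = -1.0820/1.2307 = -0.8792.

-0.879c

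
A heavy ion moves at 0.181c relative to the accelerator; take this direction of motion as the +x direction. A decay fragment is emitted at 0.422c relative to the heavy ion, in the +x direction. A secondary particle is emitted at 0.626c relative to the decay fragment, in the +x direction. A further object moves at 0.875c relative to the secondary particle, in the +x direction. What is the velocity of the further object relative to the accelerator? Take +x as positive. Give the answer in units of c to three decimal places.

Apply u = (u' + v)/(1 + u'v/c²) successively, working outward toward the accelerator.
Start: velocity of the heavy ion relative to the accelerator = 0.1810c.
Compose with the decay fragment (u' = 0.422 in the heavy ion frame): u_1 = (0.422 + 0.181) / (1 + 0.422·0.181) = 0.6030/1.0764 = 0.5602.
Compose with the secondary particle (u' = 0.626 in the decay fragment frame): u_2 = (0.626 + 0.560) / (1 + 0.626·0.560) = 1.1862/1.3507 = 0.8782.
Compose with the further object (u' = 0.875 in the secondary particle frame): u_3 = (0.875 + 0.878) / (1 + 0.875·0.878) = 1.7532/1.7684 = 0.9914.

0.991c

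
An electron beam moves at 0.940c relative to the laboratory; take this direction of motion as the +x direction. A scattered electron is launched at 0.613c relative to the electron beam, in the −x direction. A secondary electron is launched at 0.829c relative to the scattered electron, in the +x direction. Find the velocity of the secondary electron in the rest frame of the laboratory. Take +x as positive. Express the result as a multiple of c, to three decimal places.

Apply u = (u' + v)/(1 + u'v/c²) successively, working outward toward the laboratory.
Start: velocity of the electron beam relative to the laboratory = 0.9400c.
Compose with the scattered electron (u' = -0.613 in the electron beam frame): u_1 = (-0.613 + 0.940) / (1 + (-0.613)·0.940) = 0.3270/0.4238 = 0.7716.
Compose with the secondary electron (u' = 0.829 in the scattered electron frame): u_2 = (0.829 + 0.772) / (1 + 0.829·0.772) = 1.6006/1.6397 = 0.9762.

+0.976c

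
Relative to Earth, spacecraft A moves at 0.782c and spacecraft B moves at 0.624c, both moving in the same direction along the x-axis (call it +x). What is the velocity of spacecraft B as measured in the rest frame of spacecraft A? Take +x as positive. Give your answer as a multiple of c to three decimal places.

-0.309c

β_A = 0.782, β_B = 0.624.
Transform to A's frame with the inverse velocity-addition law: u' = (u − v)/(1 − uv/c²), taking u = β_B and v = β_A.
u' = (0.624 − 0.782) / (1 − (0.782)(0.624)) = -0.1580/0.5120 = -0.3086.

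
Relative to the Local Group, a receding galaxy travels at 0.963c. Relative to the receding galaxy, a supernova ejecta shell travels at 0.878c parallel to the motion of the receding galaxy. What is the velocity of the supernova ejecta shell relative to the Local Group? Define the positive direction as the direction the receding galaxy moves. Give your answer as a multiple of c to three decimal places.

0.998c

With v = 0.963 and u' = 0.878 (in units of c),
u = (u' + v)/(1 + u'v/c²):
u = (0.878 + 0.963) / (1 + 0.878·0.963) = 1.8410/1.8455 = 0.9976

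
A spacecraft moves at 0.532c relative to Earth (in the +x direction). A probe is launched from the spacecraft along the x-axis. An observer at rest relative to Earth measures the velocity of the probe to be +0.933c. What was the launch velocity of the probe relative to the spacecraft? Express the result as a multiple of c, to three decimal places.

+0.796c

Invert the composition law: u' = (u − v)/(1 − uv/c²).
u' = (0.933 − 0.532) / (1 − (0.933)(0.532)) = 0.4010/0.5036 = 0.7962.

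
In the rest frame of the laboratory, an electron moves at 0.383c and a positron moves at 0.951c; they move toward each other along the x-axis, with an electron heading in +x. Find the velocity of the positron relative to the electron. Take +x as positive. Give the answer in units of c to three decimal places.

β_A = 0.383, β_B = -0.951.
Transform to A's frame with the inverse velocity-addition law: u' = (u − v)/(1 − uv/c²), taking u = β_B and v = β_A.
u' = (-0.951 − 0.383) / (1 − (0.383)(-0.951)) = -1.3340/1.3642 = -0.9778.

-0.978c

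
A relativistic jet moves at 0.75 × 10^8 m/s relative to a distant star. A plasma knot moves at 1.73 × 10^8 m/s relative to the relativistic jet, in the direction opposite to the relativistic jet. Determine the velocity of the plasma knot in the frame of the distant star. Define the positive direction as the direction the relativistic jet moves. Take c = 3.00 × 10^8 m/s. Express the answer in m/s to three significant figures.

In units of c (dividing by 3.00 × 10^8 m/s): v = 0.250, u' = -0.577.
u = (u' + v)/(1 + u'v/c²):
u = (-0.577 + 0.250) / (1 + (-0.577)·0.250) = -0.3267/0.8558 = -0.3817
(Galilean addition would give -0.327c.)
Converting back: u = -0.3817 × 3.00 × 10^8 m/s.

-1.15 × 10^8 m/s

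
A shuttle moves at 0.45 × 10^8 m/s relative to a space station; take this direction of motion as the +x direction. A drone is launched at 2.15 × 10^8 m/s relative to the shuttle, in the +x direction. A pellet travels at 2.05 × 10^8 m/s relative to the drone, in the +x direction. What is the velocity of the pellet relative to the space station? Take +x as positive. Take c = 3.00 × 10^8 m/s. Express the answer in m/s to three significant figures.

Apply u = (u' + v)/(1 + u'v/c²) successively, working outward toward the space station.
(Dividing each given speed by c = 3.00 × 10^8 m/s to work in units of c.)
Start: velocity of the shuttle relative to the space station = 0.1500c.
Compose with the drone (u' = 0.717 in the shuttle frame): u_1 = (0.717 + 0.150) / (1 + 0.717·0.150) = 0.8667/1.1075 = 0.7825.
Compose with the pellet (u' = 0.683 in the drone frame): u_2 = (0.683 + 0.783) / (1 + 0.683·0.783) = 1.4659/1.5347 = 0.9551.
So u = 0.9551 × 3.00 × 10^8 m/s.

2.87 × 10^8 m/s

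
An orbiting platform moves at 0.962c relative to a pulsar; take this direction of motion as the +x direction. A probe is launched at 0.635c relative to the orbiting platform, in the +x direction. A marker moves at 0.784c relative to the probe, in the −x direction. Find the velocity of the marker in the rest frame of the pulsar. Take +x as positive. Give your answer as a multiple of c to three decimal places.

+0.931c

Apply u = (u' + v)/(1 + u'v/c²) successively, working outward toward the pulsar.
Start: velocity of the orbiting platform relative to the pulsar = 0.9620c.
Compose with the probe (u' = 0.635 in the orbiting platform frame): u_1 = (0.635 + 0.962) / (1 + 0.635·0.962) = 1.5970/1.6109 = 0.9914.
Compose with the marker (u' = -0.784 in the probe frame): u_2 = (-0.784 + 0.991) / (1 + (-0.784)·0.991) = 0.2074/0.2228 = 0.9310.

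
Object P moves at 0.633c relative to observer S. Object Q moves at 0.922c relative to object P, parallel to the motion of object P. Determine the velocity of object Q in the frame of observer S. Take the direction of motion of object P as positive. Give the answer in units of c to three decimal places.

With v = 0.633 and u' = 0.922 (in units of c),
u = (u' + v)/(1 + u'v/c²):
u = (0.922 + 0.633) / (1 + 0.922·0.633) = 1.5550/1.5836 = 0.9819

0.982c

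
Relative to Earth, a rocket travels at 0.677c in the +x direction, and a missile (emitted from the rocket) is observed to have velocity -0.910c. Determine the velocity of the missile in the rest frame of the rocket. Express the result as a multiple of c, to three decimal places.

Invert the composition law: u' = (u − v)/(1 − uv/c²).
u' = (-0.910 − 0.677) / (1 − (-0.910)(0.677)) = -1.5870/1.6161 = -0.9820.

-0.982c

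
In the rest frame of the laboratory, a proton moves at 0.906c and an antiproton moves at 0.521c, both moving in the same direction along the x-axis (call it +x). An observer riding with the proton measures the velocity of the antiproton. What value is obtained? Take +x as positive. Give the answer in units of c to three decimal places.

β_A = 0.906, β_B = 0.521.
Transform to A's frame with the inverse velocity-addition law: u' = (u − v)/(1 − uv/c²), taking u = β_B and v = β_A.
u' = (0.521 − 0.906) / (1 − (0.906)(0.521)) = -0.3850/0.5280 = -0.7292.

-0.729c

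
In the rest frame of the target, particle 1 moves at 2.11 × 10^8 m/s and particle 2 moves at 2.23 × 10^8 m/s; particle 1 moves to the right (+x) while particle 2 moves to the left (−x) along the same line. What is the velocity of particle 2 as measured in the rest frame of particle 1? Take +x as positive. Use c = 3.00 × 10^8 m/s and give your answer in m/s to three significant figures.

-2.85 × 10^8 m/s

β_A = 0.703, β_B = -0.743 (dividing each by c = 3.00 × 10^8 m/s).
Transform to A's frame with the inverse velocity-addition law: u' = (u − v)/(1 − uv/c²), taking u = β_B and v = β_A.
u' = (-0.743 − 0.703) / (1 − (0.703)(-0.743)) = -1.4467/1.5228 = -0.9500.
u' = -0.9500 × 3.00 × 10^8 m/s.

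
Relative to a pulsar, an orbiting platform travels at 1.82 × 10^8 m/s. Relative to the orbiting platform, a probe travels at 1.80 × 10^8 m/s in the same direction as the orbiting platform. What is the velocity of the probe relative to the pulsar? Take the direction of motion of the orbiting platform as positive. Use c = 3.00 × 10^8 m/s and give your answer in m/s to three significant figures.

In units of c (dividing by 3.00 × 10^8 m/s): v = 0.607, u' = 0.600.
u = (u' + v)/(1 + u'v/c²):
u = (0.600 + 0.607) / (1 + 0.600·0.607) = 1.2067/1.3640 = 0.8847
(Galilean addition would give +1.207c, exceeding c.)
Converting back: u = 0.8847 × 3.00 × 10^8 m/s.

2.65 × 10^8 m/s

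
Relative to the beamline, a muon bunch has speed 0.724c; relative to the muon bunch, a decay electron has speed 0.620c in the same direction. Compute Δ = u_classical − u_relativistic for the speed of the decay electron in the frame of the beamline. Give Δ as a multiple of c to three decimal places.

Δ = 0.416c

Galilean: u_cl = 0.620 + 0.724 = 1.3440.
Relativistic: u_rel = (0.620 + 0.724) / (1 + 0.620·0.724) = 1.3440/1.4489 = 0.9276.
Δ = 1.3440 − 0.9276 = 0.4164.
(The classical prediction exceeds c; the relativistic result does not.)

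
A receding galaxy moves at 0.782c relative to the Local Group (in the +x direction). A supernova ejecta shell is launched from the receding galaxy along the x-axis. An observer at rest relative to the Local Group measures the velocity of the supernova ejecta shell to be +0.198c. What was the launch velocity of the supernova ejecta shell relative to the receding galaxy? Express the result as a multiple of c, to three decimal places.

-0.691c

Invert the composition law: u' = (u − v)/(1 − uv/c²).
u' = (0.198 − 0.782) / (1 − (0.198)(0.782)) = -0.5840/0.8452 = -0.6910.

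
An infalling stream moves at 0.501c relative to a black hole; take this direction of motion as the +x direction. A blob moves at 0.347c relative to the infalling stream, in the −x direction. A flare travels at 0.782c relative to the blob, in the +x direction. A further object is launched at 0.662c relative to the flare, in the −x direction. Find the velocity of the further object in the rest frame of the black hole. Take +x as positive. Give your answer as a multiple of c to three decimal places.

+0.416c

Apply u = (u' + v)/(1 + u'v/c²) successively, working outward toward the black hole.
Start: velocity of the infalling stream relative to the black hole = 0.5010c.
Compose with the blob (u' = -0.347 in the infalling stream frame): u_1 = (-0.347 + 0.501) / (1 + (-0.347)·0.501) = 0.1540/0.8262 = 0.1864.
Compose with the flare (u' = 0.782 in the blob frame): u_2 = (0.782 + 0.186) / (1 + 0.782·0.186) = 0.9684/1.1458 = 0.8452.
Compose with the further object (u' = -0.662 in the flare frame): u_3 = (-0.662 + 0.845) / (1 + (-0.662)·0.845) = 0.1832/0.4405 = 0.4159.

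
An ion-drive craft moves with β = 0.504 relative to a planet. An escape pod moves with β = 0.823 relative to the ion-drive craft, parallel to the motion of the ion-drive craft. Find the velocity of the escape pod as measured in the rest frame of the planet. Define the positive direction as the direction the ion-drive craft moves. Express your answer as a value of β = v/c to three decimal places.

With v = 0.504 and u' = 0.823 (in units of c),
u = (u' + v)/(1 + u'v/c²):
u = (0.823 + 0.504) / (1 + 0.823·0.504) = 1.3270/1.4148 = 0.9379
(Galilean addition would give +1.327c, exceeding c.)

β = 0.938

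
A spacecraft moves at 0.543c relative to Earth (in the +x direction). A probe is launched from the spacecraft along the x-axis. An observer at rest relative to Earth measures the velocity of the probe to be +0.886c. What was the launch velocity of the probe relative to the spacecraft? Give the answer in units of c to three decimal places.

Invert the composition law: u' = (u − v)/(1 − uv/c²).
u' = (0.886 − 0.543) / (1 − (0.886)(0.543)) = 0.3430/0.5189 = 0.6610.

+0.661c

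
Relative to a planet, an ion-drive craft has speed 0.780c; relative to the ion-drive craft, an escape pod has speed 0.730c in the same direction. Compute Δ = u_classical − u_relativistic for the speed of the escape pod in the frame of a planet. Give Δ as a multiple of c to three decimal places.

Galilean: u_cl = 0.730 + 0.780 = 1.5100.
Relativistic: u_rel = (0.730 + 0.780) / (1 + 0.730·0.780) = 1.5100/1.5694 = 0.9622.
Δ = 1.5100 − 0.9622 = 0.5478.
(The classical prediction exceeds c; the relativistic result does not.)

Δ = 0.548c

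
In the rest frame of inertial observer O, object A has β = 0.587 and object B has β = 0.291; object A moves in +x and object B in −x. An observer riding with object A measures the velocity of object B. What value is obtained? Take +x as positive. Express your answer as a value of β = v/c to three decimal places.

β_A = 0.587, β_B = -0.291.
Transform to A's frame with the inverse velocity-addition law: u' = (u − v)/(1 − uv/c²), taking u = β_B and v = β_A.
u' = (-0.291 − 0.587) / (1 − (0.587)(-0.291)) = -0.8780/1.1708 = -0.7499.

β = -0.750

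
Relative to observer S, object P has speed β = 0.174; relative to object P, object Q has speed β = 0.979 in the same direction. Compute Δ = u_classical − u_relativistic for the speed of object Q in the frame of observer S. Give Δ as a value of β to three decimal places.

Δ = 0.168

Galilean: u_cl = 0.979 + 0.174 = 1.1530.
Relativistic: u_rel = (0.979 + 0.174) / (1 + 0.979·0.174) = 1.1530/1.1703 = 0.9852.
Δ = 1.1530 − 0.9852 = 0.1678.
(The classical prediction exceeds c; the relativistic result does not.)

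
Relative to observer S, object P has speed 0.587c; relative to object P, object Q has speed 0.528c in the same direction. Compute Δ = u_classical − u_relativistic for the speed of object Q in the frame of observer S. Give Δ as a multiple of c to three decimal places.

Δ = 0.264c

Galilean: u_cl = 0.528 + 0.587 = 1.1150.
Relativistic: u_rel = (0.528 + 0.587) / (1 + 0.528·0.587) = 1.1150/1.3099 = 0.8512.
Δ = 1.1150 − 0.8512 = 0.2638.
(The classical prediction exceeds c; the relativistic result does not.)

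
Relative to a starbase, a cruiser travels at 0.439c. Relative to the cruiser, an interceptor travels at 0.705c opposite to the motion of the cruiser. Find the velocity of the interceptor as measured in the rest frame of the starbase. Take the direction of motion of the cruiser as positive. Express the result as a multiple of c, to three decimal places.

With v = 0.439 and u' = -0.705 (in units of c),
u = (u' + v)/(1 + u'v/c²):
u = (-0.705 + 0.439) / (1 + (-0.705)·0.439) = -0.2660/0.6905 = -0.3852
(Galilean addition would give -0.266c.)

-0.385c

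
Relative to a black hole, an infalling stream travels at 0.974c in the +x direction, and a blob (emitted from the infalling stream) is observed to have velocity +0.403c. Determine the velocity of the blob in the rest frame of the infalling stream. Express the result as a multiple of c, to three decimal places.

-0.940c

Invert the composition law: u' = (u − v)/(1 − uv/c²).
u' = (0.403 − 0.974) / (1 − (0.403)(0.974)) = -0.5710/0.6075 = -0.9400.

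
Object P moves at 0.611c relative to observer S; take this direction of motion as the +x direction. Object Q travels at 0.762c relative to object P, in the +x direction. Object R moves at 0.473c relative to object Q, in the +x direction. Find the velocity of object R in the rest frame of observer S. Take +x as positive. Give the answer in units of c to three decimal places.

Apply u = (u' + v)/(1 + u'v/c²) successively, working outward toward observer S.
Start: velocity of object P relative to observer S = 0.6110c.
Compose with object Q (u' = 0.762 in object P frame): u_1 = (0.762 + 0.611) / (1 + 0.762·0.611) = 1.3730/1.4656 = 0.9368.
Compose with object R (u' = 0.473 in object Q frame): u_2 = (0.473 + 0.937) / (1 + 0.473·0.937) = 1.4098/1.4431 = 0.9769.

0.977c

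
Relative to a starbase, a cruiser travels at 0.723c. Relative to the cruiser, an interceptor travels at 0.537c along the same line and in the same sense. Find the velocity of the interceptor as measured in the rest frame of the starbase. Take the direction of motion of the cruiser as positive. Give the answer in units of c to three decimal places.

0.908c

With v = 0.723 and u' = 0.537 (in units of c),
u = (u' + v)/(1 + u'v/c²):
u = (0.537 + 0.723) / (1 + 0.537·0.723) = 1.2600/1.3883 = 0.9076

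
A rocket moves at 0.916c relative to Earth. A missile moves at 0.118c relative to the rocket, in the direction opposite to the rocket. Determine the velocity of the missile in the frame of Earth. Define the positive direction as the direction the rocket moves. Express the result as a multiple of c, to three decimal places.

+0.895c

With v = 0.916 and u' = -0.118 (in units of c),
u = (u' + v)/(1 + u'v/c²):
u = (-0.118 + 0.916) / (1 + (-0.118)·0.916) = 0.7980/0.8919 = 0.8947
(Galilean addition would give +0.798c.)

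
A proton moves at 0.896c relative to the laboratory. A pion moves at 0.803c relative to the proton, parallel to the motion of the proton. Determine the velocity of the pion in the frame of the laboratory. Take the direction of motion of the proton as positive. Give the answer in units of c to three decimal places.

0.988c

With v = 0.896 and u' = 0.803 (in units of c),
u = (u' + v)/(1 + u'v/c²):
u = (0.803 + 0.896) / (1 + 0.803·0.896) = 1.6990/1.7195 = 0.9881
(Galilean addition would give +1.699c, exceeding c.)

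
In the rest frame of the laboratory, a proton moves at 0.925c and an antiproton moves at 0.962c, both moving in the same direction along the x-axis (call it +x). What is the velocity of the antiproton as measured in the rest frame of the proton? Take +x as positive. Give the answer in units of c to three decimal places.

+0.336c

β_A = 0.925, β_B = 0.962.
Transform to A's frame with the inverse velocity-addition law: u' = (u − v)/(1 − uv/c²), taking u = β_B and v = β_A.
u' = (0.962 − 0.925) / (1 − (0.925)(0.962)) = 0.0370/0.1101 = 0.3359.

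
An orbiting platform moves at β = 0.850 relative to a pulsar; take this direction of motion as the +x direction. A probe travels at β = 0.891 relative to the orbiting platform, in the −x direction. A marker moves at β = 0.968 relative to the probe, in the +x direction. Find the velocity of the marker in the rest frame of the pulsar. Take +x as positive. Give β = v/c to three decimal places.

β = +0.955

Apply u = (u' + v)/(1 + u'v/c²) successively, working outward toward the pulsar.
Start: velocity of the orbiting platform relative to the pulsar = 0.8500c.
Compose with the probe (u' = -0.891 in the orbiting platform frame): u_1 = (-0.891 + 0.850) / (1 + (-0.891)·0.850) = -0.0410/0.2427 = -0.1690.
Compose with the marker (u' = 0.968 in the probe frame): u_2 = (0.968 + (-0.169)) / (1 + 0.968·(-0.169)) = 0.7990/0.8364 = 0.9553.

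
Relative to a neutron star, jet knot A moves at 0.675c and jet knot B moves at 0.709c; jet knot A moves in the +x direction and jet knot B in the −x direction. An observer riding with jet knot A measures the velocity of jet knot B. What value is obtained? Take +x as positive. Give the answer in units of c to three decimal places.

β_A = 0.675, β_B = -0.709.
Transform to A's frame with the inverse velocity-addition law: u' = (u − v)/(1 − uv/c²), taking u = β_B and v = β_A.
u' = (-0.709 − 0.675) / (1 − (0.675)(-0.709)) = -1.3840/1.4786 = -0.9360.

-0.936c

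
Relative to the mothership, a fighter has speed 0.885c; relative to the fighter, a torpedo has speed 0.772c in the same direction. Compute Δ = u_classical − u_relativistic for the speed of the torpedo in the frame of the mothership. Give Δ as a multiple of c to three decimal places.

Galilean: u_cl = 0.772 + 0.885 = 1.6570.
Relativistic: u_rel = (0.772 + 0.885) / (1 + 0.772·0.885) = 1.6570/1.6832 = 0.9844.
Δ = 1.6570 − 0.9844 = 0.6726.
(The classical prediction exceeds c; the relativistic result does not.)

Δ = 0.673c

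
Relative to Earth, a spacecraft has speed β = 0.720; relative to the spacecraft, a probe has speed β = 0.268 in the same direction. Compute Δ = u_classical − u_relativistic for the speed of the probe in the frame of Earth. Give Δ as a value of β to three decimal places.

Δ = 0.160

Galilean: u_cl = 0.268 + 0.720 = 0.9880.
Relativistic: u_rel = (0.268 + 0.720) / (1 + 0.268·0.720) = 0.9880/1.1930 = 0.8282.
Δ = 0.9880 − 0.8282 = 0.1598.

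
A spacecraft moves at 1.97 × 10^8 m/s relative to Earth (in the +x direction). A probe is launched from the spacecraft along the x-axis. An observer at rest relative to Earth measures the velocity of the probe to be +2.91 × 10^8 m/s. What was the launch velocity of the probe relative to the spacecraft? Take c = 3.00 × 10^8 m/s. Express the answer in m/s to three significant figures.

v = 0.657c, u = 0.970c.
Invert the composition law: u' = (u − v)/(1 − uv/c²).
u' = (0.970 − 0.657) / (1 − (0.970)(0.657)) = 0.3133/0.3630 = 0.8631.
u' = 0.8631 × 3.00 × 10^8 m/s.

+2.59 × 10^8 m/s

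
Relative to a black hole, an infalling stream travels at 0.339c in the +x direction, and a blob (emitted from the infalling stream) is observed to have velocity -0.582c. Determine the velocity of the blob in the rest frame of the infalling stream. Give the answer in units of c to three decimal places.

Invert the composition law: u' = (u − v)/(1 − uv/c²).
u' = (-0.582 − 0.339) / (1 − (-0.582)(0.339)) = -0.9210/1.1973 = -0.7692.

-0.769c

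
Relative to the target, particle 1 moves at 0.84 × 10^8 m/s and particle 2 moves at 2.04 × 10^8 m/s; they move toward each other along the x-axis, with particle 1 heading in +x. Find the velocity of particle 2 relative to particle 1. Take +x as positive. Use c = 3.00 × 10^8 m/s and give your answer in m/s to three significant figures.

β_A = 0.280, β_B = -0.680 (dividing each by c = 3.00 × 10^8 m/s).
Transform to A's frame with the inverse velocity-addition law: u' = (u − v)/(1 − uv/c²), taking u = β_B and v = β_A.
u' = (-0.680 − 0.280) / (1 − (0.280)(-0.680)) = -0.9600/1.1904 = -0.8065.
u' = -0.8065 × 3.00 × 10^8 m/s.

-2.42 × 10^8 m/s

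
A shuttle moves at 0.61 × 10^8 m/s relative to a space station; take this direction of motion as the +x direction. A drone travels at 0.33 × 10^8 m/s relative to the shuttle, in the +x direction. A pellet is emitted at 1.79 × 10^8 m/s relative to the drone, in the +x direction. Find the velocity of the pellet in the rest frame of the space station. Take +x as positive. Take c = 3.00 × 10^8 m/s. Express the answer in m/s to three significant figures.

Apply u = (u' + v)/(1 + u'v/c²) successively, working outward toward the space station.
(Dividing each given speed by c = 3.00 × 10^8 m/s to work in units of c.)
Start: velocity of the shuttle relative to the space station = 0.2033c.
Compose with the drone (u' = 0.110 in the shuttle frame): u_1 = (0.110 + 0.203) / (1 + 0.110·0.203) = 0.3133/1.0224 = 0.3065.
Compose with the pellet (u' = 0.597 in the drone frame): u_2 = (0.597 + 0.306) / (1 + 0.597·0.306) = 0.9031/1.1829 = 0.7635.
So u = 0.7635 × 3.00 × 10^8 m/s.

2.29 × 10^8 m/s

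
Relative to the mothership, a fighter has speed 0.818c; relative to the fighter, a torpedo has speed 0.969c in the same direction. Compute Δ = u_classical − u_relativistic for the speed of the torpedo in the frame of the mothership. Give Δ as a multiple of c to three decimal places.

Galilean: u_cl = 0.969 + 0.818 = 1.7870.
Relativistic: u_rel = (0.969 + 0.818) / (1 + 0.969·0.818) = 1.7870/1.7926 = 0.9969.
Δ = 1.7870 − 0.9969 = 0.7901.
(The classical prediction exceeds c; the relativistic result does not.)

Δ = 0.790c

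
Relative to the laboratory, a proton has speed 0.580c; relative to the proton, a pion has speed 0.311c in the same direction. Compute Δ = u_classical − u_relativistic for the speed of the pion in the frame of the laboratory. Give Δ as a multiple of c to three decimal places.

Δ = 0.136c

Galilean: u_cl = 0.311 + 0.580 = 0.8910.
Relativistic: u_rel = (0.311 + 0.580) / (1 + 0.311·0.580) = 0.8910/1.1804 = 0.7548.
Δ = 0.8910 − 0.7548 = 0.1362.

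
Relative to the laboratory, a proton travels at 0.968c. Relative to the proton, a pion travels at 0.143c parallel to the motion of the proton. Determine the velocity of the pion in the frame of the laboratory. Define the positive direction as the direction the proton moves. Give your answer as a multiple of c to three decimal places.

With v = 0.968 and u' = 0.143 (in units of c),
u = (u' + v)/(1 + u'v/c²):
u = (0.143 + 0.968) / (1 + 0.143·0.968) = 1.1110/1.1384 = 0.9759
(Galilean addition would give +1.111c, exceeding c.)

0.976c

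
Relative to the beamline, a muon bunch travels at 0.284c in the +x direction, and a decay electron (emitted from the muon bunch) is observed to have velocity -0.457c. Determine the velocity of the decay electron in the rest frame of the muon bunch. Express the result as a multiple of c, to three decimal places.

-0.656c

Invert the composition law: u' = (u − v)/(1 − uv/c²).
u' = (-0.457 − 0.284) / (1 − (-0.457)(0.284)) = -0.7410/1.1298 = -0.6559.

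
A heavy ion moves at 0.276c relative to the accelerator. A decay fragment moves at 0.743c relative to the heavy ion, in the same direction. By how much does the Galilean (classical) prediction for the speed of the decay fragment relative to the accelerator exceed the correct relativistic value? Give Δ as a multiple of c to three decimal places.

Galilean: u_cl = 0.743 + 0.276 = 1.0190.
Relativistic: u_rel = (0.743 + 0.276) / (1 + 0.743·0.276) = 1.0190/1.2051 = 0.8456.
Δ = 1.0190 − 0.8456 = 0.1734.
(The classical prediction exceeds c; the relativistic result does not.)

Δ = 0.173c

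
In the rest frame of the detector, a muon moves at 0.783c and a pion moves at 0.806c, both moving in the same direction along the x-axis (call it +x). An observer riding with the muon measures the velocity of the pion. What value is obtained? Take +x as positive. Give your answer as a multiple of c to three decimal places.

+0.062c

β_A = 0.783, β_B = 0.806.
Transform to A's frame with the inverse velocity-addition law: u' = (u − v)/(1 − uv/c²), taking u = β_B and v = β_A.
u' = (0.806 − 0.783) / (1 − (0.783)(0.806)) = 0.0230/0.3689 = 0.0623.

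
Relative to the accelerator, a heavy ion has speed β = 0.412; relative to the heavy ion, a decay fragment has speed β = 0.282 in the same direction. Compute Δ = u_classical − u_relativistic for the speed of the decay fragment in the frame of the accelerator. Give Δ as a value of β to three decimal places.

Δ = 0.072

Galilean: u_cl = 0.282 + 0.412 = 0.6940.
Relativistic: u_rel = (0.282 + 0.412) / (1 + 0.282·0.412) = 0.6940/1.1162 = 0.6218.
Δ = 0.6940 − 0.6218 = 0.0722.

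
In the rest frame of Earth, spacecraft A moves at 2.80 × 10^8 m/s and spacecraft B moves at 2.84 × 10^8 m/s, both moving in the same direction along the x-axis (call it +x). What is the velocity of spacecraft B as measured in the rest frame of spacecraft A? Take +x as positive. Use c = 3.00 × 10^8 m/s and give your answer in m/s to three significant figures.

+3.44 × 10^7 m/s

β_A = 0.933, β_B = 0.947 (dividing each by c = 3.00 × 10^8 m/s).
Transform to A's frame with the inverse velocity-addition law: u' = (u − v)/(1 − uv/c²), taking u = β_B and v = β_A.
u' = (0.947 − 0.933) / (1 − (0.933)(0.947)) = 0.0133/0.1164 = 0.1145.
u' = 0.1145 × 3.00 × 10^8 m/s.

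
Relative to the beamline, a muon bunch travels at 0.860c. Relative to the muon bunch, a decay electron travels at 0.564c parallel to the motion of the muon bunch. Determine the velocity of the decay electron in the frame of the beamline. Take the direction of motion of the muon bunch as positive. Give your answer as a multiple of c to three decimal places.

With v = 0.860 and u' = 0.564 (in units of c),
u = (u' + v)/(1 + u'v/c²):
u = (0.564 + 0.860) / (1 + 0.564·0.860) = 1.4240/1.4850 = 0.9589
(Galilean addition would give +1.424c, exceeding c.)

0.959c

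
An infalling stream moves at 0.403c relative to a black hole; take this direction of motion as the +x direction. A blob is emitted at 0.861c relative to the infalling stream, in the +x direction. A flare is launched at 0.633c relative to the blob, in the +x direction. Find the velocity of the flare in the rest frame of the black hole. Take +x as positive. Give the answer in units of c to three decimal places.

0.986c

Apply u = (u' + v)/(1 + u'v/c²) successively, working outward toward the black hole.
Start: velocity of the infalling stream relative to the black hole = 0.4030c.
Compose with the blob (u' = 0.861 in the infalling stream frame): u_1 = (0.861 + 0.403) / (1 + 0.861·0.403) = 1.2640/1.3470 = 0.9384.
Compose with the flare (u' = 0.633 in the blob frame): u_2 = (0.633 + 0.938) / (1 + 0.633·0.938) = 1.5714/1.5940 = 0.9858.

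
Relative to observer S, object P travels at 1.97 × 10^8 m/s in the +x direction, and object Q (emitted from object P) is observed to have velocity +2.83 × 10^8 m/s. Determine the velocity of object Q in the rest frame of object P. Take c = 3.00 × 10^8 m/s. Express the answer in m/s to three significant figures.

v = 0.657c, u = 0.943c.
Invert the composition law: u' = (u − v)/(1 − uv/c²).
u' = (0.943 − 0.657) / (1 − (0.943)(0.657)) = 0.2867/0.3805 = 0.7533.
u' = 0.7533 × 3.00 × 10^8 m/s.

+2.26 × 10^8 m/s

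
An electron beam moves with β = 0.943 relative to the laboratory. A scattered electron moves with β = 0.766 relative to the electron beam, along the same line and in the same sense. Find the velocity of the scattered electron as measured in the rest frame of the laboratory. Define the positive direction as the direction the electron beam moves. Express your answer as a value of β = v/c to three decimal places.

β = 0.992

With v = 0.943 and u' = 0.766 (in units of c),
u = (u' + v)/(1 + u'v/c²):
u = (0.766 + 0.943) / (1 + 0.766·0.943) = 1.7090/1.7223 = 0.9923
(Galilean addition would give +1.709c, exceeding c.)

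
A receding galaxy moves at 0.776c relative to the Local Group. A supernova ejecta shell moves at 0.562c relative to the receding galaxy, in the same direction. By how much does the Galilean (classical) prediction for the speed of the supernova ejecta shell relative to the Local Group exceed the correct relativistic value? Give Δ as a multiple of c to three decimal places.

Galilean: u_cl = 0.562 + 0.776 = 1.3380.
Relativistic: u_rel = (0.562 + 0.776) / (1 + 0.562·0.776) = 1.3380/1.4361 = 0.9317.
Δ = 1.3380 − 0.9317 = 0.4063.
(The classical prediction exceeds c; the relativistic result does not.)

Δ = 0.406c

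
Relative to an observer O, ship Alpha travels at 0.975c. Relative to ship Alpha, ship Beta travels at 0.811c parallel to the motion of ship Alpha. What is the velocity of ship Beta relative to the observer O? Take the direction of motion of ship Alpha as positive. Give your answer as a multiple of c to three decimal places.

With v = 0.975 and u' = 0.811 (in units of c),
u = (u' + v)/(1 + u'v/c²):
u = (0.811 + 0.975) / (1 + 0.811·0.975) = 1.7860/1.7907 = 0.9974

0.997c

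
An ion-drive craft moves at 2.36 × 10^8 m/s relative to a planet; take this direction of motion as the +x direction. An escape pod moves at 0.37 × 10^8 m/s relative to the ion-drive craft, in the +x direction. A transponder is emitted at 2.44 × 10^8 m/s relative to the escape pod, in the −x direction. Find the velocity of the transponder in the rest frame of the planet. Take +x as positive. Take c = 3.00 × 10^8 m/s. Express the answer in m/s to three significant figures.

Apply u = (u' + v)/(1 + u'v/c²) successively, working outward toward the planet.
(Dividing each given speed by c = 3.00 × 10^8 m/s to work in units of c.)
Start: velocity of the ion-drive craft relative to the planet = 0.7867c.
Compose with the escape pod (u' = 0.123 in the ion-drive craft frame): u_1 = (0.123 + 0.787) / (1 + 0.123·0.787) = 0.9100/1.0970 = 0.8295.
Compose with the transponder (u' = -0.813 in the escape pod frame): u_2 = (-0.813 + 0.830) / (1 + (-0.813)·0.830) = 0.0162/0.3253 = 0.0498.
So u = 0.0498 × 3.00 × 10^8 m/s.

+1.49 × 10^7 m/s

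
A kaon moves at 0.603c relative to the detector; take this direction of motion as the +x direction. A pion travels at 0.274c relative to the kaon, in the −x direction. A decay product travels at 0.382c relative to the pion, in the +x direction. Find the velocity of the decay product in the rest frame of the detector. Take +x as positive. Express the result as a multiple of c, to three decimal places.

+0.675c

Apply u = (u' + v)/(1 + u'v/c²) successively, working outward toward the detector.
Start: velocity of the kaon relative to the detector = 0.6030c.
Compose with the pion (u' = -0.274 in the kaon frame): u_1 = (-0.274 + 0.603) / (1 + (-0.274)·0.603) = 0.3290/0.8348 = 0.3941.
Compose with the decay product (u' = 0.382 in the pion frame): u_2 = (0.382 + 0.394) / (1 + 0.382·0.394) = 0.7761/1.1506 = 0.6746.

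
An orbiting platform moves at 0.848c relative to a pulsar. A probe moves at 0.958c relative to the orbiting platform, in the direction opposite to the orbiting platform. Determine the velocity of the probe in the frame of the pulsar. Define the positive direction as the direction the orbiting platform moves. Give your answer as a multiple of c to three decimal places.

-0.586c

With v = 0.848 and u' = -0.958 (in units of c),
u = (u' + v)/(1 + u'v/c²):
u = (-0.958 + 0.848) / (1 + (-0.958)·0.848) = -0.1100/0.1876 = -0.5863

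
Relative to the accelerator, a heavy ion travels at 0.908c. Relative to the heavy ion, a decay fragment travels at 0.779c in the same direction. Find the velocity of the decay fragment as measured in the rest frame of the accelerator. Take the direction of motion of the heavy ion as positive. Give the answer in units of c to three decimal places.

With v = 0.908 and u' = 0.779 (in units of c),
u = (u' + v)/(1 + u'v/c²):
u = (0.779 + 0.908) / (1 + 0.779·0.908) = 1.6870/1.7073 = 0.9881

0.988c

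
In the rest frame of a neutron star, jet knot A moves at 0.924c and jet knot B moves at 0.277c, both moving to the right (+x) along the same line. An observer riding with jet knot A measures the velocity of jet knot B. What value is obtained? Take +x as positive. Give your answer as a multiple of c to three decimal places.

-0.870c

β_A = 0.924, β_B = 0.277.
Transform to A's frame with the inverse velocity-addition law: u' = (u − v)/(1 − uv/c²), taking u = β_B and v = β_A.
u' = (0.277 − 0.924) / (1 − (0.924)(0.277)) = -0.6470/0.7441 = -0.8696.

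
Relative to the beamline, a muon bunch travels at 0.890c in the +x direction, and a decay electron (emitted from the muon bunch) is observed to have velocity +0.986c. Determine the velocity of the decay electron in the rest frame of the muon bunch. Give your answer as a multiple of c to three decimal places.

Invert the composition law: u' = (u − v)/(1 − uv/c²).
u' = (0.986 − 0.890) / (1 − (0.986)(0.890)) = 0.0960/0.1225 = 0.7839.

+0.784c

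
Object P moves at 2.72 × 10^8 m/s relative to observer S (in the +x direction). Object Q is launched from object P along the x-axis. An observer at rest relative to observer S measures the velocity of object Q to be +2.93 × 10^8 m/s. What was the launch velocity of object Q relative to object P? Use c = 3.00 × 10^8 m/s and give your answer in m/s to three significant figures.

+1.83 × 10^8 m/s

v = 0.907c, u = 0.977c.
Invert the composition law: u' = (u − v)/(1 − uv/c²).
u' = (0.977 − 0.907) / (1 − (0.977)(0.907)) = 0.0700/0.1145 = 0.6114.
u' = 0.6114 × 3.00 × 10^8 m/s.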